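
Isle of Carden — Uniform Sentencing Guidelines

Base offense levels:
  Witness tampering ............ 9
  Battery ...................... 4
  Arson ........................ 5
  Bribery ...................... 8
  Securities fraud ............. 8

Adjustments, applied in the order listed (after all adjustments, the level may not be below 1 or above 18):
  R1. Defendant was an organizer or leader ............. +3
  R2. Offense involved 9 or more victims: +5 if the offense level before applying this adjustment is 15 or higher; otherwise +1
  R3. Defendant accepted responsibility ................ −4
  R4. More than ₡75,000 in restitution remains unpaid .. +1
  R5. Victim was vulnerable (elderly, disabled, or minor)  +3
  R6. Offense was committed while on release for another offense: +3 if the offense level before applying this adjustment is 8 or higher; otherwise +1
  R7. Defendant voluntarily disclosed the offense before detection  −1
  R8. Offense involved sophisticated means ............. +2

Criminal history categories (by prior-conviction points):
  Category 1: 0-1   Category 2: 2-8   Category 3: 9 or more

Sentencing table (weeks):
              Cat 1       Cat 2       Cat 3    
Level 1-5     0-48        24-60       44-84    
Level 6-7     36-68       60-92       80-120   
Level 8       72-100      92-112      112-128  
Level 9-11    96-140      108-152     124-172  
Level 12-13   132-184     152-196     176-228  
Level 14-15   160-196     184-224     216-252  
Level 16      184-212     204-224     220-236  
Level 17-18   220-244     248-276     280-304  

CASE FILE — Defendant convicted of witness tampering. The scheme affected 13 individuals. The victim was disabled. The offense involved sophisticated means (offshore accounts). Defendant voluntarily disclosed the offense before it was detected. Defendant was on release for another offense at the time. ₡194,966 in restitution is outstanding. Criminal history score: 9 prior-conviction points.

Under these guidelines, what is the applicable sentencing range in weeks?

280-304 weeks

Base offense level for witness tampering: 9.
R2 applies (level before this adjustment is 9 < 15, so +1): 9 + 1 = 10.
R4 applies: 10 + 1 = 11.
R5 applies: 11 + 3 = 14.
R6 applies (level before this adjustment is 14 ≥ 8, so +3): 14 + 3 = 17.
R7 applies: 17 − 1 = 16.
R8 applies: 16 + 2 = 18.
Final offense level: 18.
Criminal history: 9 prior points → Category 3 (9+).
Level 18 falls in the 17-18 band.
Grid: Level 17-18 × Category 3 = 280-304 weeks.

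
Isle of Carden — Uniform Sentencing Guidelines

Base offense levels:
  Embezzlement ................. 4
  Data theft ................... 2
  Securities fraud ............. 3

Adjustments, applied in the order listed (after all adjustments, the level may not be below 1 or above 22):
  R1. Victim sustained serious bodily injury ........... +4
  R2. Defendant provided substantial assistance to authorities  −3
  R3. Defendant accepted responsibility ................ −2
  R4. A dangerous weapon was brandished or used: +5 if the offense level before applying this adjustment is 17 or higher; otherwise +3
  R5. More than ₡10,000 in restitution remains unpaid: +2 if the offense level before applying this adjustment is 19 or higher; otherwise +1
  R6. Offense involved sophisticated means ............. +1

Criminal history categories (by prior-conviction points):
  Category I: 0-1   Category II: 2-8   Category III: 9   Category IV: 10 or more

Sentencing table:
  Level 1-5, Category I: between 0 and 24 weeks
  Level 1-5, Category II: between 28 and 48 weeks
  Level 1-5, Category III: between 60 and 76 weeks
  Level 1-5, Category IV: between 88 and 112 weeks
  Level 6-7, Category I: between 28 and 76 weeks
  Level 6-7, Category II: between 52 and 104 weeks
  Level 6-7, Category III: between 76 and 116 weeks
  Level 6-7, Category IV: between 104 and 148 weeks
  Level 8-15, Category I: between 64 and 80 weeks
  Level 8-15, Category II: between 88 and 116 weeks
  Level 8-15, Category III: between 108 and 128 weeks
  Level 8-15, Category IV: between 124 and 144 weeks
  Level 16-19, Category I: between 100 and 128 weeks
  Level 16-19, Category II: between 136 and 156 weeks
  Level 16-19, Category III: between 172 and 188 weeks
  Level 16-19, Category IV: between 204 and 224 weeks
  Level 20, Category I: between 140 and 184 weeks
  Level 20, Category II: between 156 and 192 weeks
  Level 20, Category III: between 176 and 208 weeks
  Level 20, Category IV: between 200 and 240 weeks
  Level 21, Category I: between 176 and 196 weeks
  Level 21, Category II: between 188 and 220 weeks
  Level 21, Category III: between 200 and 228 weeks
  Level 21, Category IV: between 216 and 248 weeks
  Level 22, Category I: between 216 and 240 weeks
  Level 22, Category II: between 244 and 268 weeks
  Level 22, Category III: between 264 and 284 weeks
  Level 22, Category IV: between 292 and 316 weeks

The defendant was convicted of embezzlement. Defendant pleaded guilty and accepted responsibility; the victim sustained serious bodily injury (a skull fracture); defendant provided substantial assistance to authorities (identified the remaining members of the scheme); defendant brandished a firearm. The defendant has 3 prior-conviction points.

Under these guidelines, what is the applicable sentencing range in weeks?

Base offense level for embezzlement: 4.
R1 applies: 4 + 4 = 8.
R2 applies: 8 − 3 = 5.
R3 applies: 5 − 2 = 3.
R4 applies (level before this adjustment is 3 < 17, so +3): 3 + 3 = 6.
R5 does not apply.
R6 does not apply.
Final offense level: 6.
Criminal history: 3 prior points → Category II (2-8).
Level 6 falls in the 6-7 band.
Grid: Level 6-7 × Category II = 52-104 weeks.

52-104 weeks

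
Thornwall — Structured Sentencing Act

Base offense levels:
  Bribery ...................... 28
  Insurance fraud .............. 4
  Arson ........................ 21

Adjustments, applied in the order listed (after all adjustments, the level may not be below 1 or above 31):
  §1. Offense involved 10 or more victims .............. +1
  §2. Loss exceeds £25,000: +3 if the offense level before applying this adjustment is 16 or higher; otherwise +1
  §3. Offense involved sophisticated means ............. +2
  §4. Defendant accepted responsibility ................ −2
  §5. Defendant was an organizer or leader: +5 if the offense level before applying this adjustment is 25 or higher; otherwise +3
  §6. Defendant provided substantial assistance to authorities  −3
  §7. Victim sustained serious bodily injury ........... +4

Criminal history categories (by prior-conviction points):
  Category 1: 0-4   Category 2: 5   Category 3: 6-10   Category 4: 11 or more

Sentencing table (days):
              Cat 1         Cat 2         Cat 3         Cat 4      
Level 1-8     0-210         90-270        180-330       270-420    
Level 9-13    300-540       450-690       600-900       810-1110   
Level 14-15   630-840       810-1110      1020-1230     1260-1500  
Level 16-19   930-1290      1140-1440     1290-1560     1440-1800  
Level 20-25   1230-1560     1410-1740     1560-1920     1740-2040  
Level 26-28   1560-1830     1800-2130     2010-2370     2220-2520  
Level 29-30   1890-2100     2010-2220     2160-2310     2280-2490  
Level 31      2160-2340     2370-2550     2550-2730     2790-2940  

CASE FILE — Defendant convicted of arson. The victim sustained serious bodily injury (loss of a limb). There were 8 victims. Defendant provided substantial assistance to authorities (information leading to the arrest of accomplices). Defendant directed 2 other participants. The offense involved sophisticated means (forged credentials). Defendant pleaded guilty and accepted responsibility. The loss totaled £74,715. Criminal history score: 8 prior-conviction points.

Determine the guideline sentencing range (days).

2010-2370 days

Base offense level for arson: 21.
§2 applies (level before this adjustment is 21 ≥ 16, so +3): 21 + 3 = 24.
§3 applies: 24 + 2 = 26.
§4 applies: 26 − 2 = 24.
§5 applies (level before this adjustment is 24 < 25, so +3): 24 + 3 = 27.
§6 applies: 27 − 3 = 24.
§7 applies: 24 + 4 = 28.
Final offense level: 28.
Criminal history: 8 prior points → Category 3 (6-10).
Level 28 falls in the 26-28 band.
Grid: Level 26-28 × Category 3 = 2010-2370 days.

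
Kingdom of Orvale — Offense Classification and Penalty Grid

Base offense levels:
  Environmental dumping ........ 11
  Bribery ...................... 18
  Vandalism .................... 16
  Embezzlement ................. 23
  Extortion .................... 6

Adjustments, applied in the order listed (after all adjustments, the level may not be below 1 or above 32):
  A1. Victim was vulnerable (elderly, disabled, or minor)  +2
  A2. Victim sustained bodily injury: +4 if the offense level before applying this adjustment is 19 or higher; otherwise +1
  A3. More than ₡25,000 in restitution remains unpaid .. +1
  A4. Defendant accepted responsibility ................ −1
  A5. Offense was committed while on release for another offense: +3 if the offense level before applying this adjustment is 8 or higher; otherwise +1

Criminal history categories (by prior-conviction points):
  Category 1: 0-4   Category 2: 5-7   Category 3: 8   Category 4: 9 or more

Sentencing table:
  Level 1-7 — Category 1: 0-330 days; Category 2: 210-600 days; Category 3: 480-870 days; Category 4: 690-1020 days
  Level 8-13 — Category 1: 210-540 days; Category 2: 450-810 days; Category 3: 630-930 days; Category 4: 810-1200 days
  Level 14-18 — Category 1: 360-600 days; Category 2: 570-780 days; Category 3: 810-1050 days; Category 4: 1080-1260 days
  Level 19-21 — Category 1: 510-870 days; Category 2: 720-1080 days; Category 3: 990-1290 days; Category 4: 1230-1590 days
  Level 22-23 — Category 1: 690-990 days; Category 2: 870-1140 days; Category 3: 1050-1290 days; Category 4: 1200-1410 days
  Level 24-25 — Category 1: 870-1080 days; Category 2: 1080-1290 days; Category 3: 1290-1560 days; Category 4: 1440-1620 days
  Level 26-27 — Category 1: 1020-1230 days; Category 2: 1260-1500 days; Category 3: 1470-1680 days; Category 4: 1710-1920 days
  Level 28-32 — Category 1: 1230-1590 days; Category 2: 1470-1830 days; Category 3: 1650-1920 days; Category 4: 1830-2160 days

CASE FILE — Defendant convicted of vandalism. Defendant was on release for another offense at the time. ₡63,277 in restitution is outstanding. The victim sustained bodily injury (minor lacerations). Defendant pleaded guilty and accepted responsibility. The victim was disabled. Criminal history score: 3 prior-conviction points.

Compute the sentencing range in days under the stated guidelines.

690-990 days

Base offense level for vandalism: 16.
A1 applies: 16 + 2 = 18.
A2 applies (level before this adjustment is 18 < 19, so +1): 18 + 1 = 19.
A3 applies: 19 + 1 = 20.
A4 applies: 20 − 1 = 19.
A5 applies (level before this adjustment is 19 ≥ 8, so +3): 19 + 3 = 22.
Final offense level: 22.
Criminal history: 3 prior points → Category 1 (0-4).
Level 22 falls in the 22-23 band.
Grid: Level 22-23 × Category 1 = 690-990 days.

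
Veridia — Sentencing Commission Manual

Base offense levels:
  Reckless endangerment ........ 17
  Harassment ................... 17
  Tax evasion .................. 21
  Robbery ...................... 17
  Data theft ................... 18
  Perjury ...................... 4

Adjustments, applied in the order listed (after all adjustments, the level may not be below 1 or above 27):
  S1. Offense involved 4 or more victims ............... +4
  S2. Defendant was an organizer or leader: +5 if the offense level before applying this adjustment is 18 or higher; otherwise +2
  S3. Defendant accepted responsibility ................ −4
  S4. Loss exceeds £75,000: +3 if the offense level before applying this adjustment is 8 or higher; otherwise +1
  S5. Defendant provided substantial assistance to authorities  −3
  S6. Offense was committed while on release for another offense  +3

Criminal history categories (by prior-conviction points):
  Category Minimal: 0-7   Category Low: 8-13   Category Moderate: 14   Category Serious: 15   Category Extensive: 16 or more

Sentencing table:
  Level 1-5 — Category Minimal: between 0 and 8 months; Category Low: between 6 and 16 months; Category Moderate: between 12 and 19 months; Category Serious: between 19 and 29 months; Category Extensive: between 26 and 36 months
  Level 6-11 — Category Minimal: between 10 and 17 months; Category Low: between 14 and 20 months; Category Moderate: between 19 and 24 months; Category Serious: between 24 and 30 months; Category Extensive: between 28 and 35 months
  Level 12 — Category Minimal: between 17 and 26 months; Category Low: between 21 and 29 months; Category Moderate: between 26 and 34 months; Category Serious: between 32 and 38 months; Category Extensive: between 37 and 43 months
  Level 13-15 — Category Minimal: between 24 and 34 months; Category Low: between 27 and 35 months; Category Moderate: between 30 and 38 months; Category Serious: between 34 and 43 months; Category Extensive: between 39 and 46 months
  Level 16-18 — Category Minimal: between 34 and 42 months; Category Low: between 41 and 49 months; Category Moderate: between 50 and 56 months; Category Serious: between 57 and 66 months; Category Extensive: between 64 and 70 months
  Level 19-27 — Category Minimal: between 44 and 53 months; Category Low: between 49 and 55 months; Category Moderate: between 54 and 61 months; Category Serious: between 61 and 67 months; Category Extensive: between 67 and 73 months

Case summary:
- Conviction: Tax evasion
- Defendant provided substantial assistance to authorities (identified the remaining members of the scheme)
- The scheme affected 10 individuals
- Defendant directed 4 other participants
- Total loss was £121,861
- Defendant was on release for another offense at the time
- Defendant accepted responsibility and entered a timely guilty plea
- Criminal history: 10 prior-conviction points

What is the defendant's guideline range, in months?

Base offense level for tax evasion: 21.
S1 applies: 21 + 4 = 25.
S2 applies (level before this adjustment is 25 ≥ 18, so +5): 25 + 5 = 30.
S3 applies: 30 − 4 = 26.
S4 applies (level before this adjustment is 26 ≥ 8, so +3): 26 + 3 = 29.
S5 applies: 29 − 3 = 26.
S6 applies: 26 + 3 = 29.
Level 29 exceeds the maximum of 27; capped at 27.
Final offense level: 27.
Criminal history: 10 prior points → Category Low (8-13).
Level 27 falls in the 19-27 band.
Grid: Level 19-27 × Category Low = 49-55 months.

49-55 months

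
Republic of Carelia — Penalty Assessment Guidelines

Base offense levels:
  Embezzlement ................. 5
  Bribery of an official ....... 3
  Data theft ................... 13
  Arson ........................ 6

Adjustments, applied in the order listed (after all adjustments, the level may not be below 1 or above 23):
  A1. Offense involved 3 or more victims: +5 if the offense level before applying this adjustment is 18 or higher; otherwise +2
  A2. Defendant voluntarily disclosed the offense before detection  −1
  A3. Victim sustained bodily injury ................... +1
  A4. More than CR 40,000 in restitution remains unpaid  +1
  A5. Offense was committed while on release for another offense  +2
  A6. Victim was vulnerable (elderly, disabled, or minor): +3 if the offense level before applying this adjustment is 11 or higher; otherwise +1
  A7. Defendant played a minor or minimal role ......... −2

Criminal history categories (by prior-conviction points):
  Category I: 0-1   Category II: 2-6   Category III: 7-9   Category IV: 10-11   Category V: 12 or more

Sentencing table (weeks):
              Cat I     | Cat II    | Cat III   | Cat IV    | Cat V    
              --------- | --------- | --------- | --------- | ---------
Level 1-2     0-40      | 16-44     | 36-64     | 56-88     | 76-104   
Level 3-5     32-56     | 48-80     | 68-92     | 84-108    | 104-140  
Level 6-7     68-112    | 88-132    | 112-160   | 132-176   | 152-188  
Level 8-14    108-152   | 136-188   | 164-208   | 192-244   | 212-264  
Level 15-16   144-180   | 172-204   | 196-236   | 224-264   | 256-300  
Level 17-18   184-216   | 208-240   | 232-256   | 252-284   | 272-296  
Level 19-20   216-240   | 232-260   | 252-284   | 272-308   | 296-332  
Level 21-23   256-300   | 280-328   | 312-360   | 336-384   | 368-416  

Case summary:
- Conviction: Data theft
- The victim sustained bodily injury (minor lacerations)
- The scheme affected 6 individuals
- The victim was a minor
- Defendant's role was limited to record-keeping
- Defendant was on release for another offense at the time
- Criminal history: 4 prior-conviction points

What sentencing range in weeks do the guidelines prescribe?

232-260 weeks

Base offense level for data theft: 13.
A1 applies (level before this adjustment is 13 < 18, so +2): 13 + 2 = 15.
A3 applies: 15 + 1 = 16.
A5 applies: 16 + 2 = 18.
A6 applies (level before this adjustment is 18 ≥ 11, so +3): 18 + 3 = 21.
A7 applies: 21 − 2 = 19.
Final offense level: 19.
Criminal history: 4 prior points → Category II (2-6).
Level 19 falls in the 19-20 band.
Grid: Level 19-20 × Category II = 232-260 weeks.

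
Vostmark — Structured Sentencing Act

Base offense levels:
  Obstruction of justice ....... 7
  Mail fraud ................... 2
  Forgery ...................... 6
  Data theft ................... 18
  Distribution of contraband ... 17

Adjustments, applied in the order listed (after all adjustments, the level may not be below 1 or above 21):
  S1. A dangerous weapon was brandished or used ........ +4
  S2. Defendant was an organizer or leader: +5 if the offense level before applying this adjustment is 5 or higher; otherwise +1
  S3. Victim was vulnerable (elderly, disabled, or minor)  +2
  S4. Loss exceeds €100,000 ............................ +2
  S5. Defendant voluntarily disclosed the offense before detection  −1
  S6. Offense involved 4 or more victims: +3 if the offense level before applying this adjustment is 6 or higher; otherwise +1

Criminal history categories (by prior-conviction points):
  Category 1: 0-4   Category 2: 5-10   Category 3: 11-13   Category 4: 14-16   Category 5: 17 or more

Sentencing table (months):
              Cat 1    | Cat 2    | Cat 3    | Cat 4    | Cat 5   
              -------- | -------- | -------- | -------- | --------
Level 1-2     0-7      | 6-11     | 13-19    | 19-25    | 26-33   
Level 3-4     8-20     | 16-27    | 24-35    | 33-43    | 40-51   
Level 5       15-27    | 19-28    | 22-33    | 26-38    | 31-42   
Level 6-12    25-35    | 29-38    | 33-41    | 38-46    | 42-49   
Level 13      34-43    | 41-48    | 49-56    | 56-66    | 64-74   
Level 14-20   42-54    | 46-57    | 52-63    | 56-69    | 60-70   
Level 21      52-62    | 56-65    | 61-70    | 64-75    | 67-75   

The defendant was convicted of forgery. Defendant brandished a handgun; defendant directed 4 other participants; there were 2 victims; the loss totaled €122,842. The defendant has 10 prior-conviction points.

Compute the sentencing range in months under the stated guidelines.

46-57 months

Base offense level for forgery: 6.
S1 applies: 6 + 4 = 10.
S2 applies (level before this adjustment is 10 ≥ 5, so +5): 10 + 5 = 15.
S3 does not apply.
S4 applies: 15 + 2 = 17.
S5 does not apply.
Final offense level: 17.
Criminal history: 10 prior points → Category 2 (5-10).
Level 17 falls in the 14-20 band.
Grid: Level 14-20 × Category 2 = 46-57 months.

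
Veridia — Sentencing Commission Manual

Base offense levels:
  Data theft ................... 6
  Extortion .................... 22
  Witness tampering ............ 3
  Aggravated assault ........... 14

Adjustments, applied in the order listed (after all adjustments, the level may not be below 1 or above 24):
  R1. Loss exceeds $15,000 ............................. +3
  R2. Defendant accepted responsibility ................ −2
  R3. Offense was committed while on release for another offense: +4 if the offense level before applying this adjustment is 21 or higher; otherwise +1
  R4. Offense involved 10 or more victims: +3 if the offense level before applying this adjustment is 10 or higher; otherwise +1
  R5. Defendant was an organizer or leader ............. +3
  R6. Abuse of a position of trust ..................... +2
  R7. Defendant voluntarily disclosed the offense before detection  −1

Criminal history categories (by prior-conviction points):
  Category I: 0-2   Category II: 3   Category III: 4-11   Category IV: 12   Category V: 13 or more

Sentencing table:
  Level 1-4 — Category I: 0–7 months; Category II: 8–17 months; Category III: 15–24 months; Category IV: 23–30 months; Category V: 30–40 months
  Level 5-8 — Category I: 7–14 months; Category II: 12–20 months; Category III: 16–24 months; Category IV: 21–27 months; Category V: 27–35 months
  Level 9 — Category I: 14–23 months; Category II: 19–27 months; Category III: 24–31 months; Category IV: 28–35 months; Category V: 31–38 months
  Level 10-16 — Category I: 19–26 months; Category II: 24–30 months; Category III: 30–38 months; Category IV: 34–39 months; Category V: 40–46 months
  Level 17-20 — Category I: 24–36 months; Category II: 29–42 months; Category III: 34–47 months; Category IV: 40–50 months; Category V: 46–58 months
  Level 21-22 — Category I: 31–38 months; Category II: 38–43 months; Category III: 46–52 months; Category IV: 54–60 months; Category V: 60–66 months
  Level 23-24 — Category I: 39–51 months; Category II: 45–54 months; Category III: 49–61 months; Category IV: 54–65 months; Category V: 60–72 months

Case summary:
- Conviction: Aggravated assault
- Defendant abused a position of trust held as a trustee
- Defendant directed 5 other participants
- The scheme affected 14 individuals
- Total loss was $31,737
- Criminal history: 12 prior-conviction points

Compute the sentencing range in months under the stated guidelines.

54-65 months

Base offense level for aggravated assault: 14.
R1 applies: 14 + 3 = 17.
R2 does not apply.
R3 does not apply.
R4 applies (level before this adjustment is 17 ≥ 10, so +3): 17 + 3 = 20.
R5 applies: 20 + 3 = 23.
R6 applies: 23 + 2 = 25.
R7 does not apply.
Level 25 exceeds the maximum of 24; capped at 24.
Final offense level: 24.
Criminal history: 12 prior points → Category IV (12).
Level 24 falls in the 23-24 band.
Grid: Level 23-24 × Category IV = 54-65 months.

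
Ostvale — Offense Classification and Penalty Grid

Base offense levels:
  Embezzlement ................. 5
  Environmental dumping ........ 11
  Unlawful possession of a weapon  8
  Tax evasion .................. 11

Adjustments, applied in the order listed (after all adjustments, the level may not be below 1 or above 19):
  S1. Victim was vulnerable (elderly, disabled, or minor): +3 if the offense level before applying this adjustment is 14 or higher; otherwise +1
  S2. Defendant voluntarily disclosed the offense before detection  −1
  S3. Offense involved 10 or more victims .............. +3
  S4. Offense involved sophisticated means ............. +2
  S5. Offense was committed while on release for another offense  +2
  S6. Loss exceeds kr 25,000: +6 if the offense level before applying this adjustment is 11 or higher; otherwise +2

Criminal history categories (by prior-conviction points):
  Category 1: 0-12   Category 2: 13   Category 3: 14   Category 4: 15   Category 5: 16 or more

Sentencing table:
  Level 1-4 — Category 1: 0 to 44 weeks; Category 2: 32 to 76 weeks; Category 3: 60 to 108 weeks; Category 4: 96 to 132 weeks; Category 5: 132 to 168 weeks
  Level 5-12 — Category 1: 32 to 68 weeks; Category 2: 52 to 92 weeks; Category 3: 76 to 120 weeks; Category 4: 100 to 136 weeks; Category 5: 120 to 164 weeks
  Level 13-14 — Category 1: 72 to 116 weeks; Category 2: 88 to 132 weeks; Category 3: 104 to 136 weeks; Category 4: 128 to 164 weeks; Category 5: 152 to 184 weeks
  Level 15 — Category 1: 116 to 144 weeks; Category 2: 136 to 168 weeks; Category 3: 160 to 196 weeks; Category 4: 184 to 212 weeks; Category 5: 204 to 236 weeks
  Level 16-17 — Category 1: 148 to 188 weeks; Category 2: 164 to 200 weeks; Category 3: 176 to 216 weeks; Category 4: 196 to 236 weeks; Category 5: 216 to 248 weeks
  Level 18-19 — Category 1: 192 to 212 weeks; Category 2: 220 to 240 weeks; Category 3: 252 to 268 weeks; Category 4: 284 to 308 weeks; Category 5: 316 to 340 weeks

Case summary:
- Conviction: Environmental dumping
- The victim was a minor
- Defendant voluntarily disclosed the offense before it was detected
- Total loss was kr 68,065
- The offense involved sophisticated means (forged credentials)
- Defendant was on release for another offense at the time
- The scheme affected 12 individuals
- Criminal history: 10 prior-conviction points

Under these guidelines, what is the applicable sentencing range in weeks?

Base offense level for environmental dumping: 11.
S1 applies (level before this adjustment is 11 < 14, so +1): 11 + 1 = 12.
S2 applies: 12 − 1 = 11.
S3 applies: 11 + 3 = 14.
S4 applies: 14 + 2 = 16.
S5 applies: 16 + 2 = 18.
S6 applies (level before this adjustment is 18 ≥ 11, so +6): 18 + 6 = 24.
Level 24 exceeds the maximum of 19; capped at 19.
Final offense level: 19.
Criminal history: 10 prior points → Category 1 (0-12).
Level 19 falls in the 18-19 band.
Grid: Level 18-19 × Category 1 = 192-212 weeks.

192-212 weeks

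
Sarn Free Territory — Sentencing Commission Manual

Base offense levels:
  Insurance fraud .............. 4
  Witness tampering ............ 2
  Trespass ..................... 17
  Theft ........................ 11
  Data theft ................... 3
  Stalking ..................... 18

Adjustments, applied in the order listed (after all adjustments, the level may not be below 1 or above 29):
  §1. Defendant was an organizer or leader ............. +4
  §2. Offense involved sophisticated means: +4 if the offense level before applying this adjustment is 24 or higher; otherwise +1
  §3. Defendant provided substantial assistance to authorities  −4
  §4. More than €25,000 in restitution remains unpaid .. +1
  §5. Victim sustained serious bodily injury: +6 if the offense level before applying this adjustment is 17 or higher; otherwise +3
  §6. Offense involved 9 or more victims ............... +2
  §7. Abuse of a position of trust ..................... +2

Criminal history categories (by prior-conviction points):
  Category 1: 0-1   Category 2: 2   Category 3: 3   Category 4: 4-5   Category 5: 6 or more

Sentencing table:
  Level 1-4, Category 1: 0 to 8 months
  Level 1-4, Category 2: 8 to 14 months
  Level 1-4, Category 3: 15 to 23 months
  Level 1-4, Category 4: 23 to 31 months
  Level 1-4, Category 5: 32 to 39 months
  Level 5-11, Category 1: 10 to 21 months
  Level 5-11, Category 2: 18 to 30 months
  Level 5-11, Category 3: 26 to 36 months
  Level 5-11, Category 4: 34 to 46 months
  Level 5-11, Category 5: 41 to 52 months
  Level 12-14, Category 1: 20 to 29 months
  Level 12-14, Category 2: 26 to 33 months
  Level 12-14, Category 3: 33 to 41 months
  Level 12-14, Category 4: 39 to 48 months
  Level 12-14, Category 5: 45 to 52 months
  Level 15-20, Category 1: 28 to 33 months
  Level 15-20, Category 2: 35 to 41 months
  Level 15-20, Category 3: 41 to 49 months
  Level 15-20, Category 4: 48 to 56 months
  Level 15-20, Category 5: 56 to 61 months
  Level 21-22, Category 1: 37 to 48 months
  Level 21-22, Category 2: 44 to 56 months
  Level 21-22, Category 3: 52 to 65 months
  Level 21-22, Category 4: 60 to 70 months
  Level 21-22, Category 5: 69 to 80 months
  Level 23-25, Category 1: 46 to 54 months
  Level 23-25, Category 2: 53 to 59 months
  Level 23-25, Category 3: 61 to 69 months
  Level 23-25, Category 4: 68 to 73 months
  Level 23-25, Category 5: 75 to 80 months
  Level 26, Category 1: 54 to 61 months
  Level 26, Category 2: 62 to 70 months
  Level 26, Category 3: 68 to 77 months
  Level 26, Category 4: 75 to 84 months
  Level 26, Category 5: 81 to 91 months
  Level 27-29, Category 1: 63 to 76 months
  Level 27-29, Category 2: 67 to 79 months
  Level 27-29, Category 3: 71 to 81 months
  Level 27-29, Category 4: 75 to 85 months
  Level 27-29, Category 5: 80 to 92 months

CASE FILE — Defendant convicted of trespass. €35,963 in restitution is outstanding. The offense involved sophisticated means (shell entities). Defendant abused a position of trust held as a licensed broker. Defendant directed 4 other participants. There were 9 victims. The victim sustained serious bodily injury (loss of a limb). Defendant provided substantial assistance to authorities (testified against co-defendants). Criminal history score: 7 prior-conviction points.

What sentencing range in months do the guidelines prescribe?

80-92 months

Base offense level for trespass: 17.
§1 applies: 17 + 4 = 21.
§2 applies (level before this adjustment is 21 < 24, so +1): 21 + 1 = 22.
§3 applies: 22 − 4 = 18.
§4 applies: 18 + 1 = 19.
§5 applies (level before this adjustment is 19 ≥ 17, so +6): 19 + 6 = 25.
§6 applies: 25 + 2 = 27.
§7 applies: 27 + 2 = 29.
Final offense level: 29.
Criminal history: 7 prior points → Category 5 (6+).
Level 29 falls in the 27-29 band.
Grid: Level 27-29 × Category 5 = 80-92 months.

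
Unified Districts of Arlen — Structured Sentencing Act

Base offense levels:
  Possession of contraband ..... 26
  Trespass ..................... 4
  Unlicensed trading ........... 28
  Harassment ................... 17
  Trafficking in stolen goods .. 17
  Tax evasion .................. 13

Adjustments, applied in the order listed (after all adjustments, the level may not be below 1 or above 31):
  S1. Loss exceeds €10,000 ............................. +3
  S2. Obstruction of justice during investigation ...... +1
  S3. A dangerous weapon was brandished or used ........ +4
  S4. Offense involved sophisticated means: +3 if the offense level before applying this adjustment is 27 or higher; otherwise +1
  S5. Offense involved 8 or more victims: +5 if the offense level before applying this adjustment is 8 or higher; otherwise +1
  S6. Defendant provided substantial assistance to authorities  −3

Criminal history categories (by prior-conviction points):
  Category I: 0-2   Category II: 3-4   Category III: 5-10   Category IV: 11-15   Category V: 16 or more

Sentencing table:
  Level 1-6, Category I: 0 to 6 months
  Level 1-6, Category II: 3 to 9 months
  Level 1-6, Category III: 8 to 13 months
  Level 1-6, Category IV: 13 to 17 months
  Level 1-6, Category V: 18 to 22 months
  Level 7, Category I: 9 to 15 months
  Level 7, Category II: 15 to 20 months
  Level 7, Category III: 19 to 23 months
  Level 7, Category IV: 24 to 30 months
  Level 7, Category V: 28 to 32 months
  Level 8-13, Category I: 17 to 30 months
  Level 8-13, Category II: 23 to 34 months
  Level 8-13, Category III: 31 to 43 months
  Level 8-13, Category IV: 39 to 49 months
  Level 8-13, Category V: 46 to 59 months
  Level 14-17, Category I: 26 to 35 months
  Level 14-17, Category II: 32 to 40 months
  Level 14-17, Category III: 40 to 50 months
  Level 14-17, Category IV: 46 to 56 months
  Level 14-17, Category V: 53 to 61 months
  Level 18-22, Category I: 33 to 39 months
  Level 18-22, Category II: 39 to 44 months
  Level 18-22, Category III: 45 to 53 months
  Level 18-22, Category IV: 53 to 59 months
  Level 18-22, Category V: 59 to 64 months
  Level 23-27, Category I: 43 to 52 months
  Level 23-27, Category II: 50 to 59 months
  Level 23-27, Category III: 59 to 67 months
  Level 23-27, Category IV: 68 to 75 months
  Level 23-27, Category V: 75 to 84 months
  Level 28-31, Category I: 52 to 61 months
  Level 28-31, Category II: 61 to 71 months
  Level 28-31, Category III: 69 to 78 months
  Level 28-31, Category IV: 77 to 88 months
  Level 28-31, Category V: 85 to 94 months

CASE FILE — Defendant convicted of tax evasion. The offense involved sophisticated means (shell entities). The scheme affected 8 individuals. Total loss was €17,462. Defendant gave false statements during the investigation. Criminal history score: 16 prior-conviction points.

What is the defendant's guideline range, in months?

75-84 months

Base offense level for tax evasion: 13.
S1 applies: 13 + 3 = 16.
S2 applies: 16 + 1 = 17.
S4 applies (level before this adjustment is 17 < 27, so +1): 17 + 1 = 18.
S5 applies (level before this adjustment is 18 ≥ 8, so +5): 18 + 5 = 23.
Final offense level: 23.
Criminal history: 16 prior points → Category V (16+).
Level 23 falls in the 23-27 band.
Grid: Level 23-27 × Category V = 75-84 months.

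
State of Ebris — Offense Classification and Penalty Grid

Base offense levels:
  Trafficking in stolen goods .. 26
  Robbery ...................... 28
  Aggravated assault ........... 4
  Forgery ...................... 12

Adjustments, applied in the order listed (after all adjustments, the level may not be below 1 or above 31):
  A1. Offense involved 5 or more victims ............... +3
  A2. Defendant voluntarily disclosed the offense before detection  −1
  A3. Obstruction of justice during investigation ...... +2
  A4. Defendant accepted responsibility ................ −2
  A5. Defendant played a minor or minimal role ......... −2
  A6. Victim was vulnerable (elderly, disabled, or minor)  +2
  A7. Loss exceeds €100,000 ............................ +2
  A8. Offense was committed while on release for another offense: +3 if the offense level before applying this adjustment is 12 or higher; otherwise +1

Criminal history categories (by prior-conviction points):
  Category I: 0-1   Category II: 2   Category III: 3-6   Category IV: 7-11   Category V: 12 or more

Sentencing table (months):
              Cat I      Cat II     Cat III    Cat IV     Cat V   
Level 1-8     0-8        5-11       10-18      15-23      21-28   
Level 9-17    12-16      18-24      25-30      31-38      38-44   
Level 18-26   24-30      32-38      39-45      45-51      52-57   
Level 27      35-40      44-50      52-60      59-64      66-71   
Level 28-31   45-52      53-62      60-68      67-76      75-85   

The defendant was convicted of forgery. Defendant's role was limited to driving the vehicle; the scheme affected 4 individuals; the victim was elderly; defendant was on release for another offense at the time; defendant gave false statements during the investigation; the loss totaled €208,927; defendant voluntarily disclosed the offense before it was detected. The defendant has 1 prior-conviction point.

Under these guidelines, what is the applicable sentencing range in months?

Base offense level for forgery: 12.
A2 applies: 12 − 1 = 11.
A3 applies: 11 + 2 = 13.
A4 does not apply.
A5 applies: 13 − 2 = 11.
A6 applies: 11 + 2 = 13.
A7 applies: 13 + 2 = 15.
A8 applies (level before this adjustment is 15 ≥ 12, so +3): 15 + 3 = 18.
Final offense level: 18.
Criminal history: 1 prior point → Category I (0-1).
Level 18 falls in the 18-26 band.
Grid: Level 18-26 × Category I = 24-30 months.

24-30 months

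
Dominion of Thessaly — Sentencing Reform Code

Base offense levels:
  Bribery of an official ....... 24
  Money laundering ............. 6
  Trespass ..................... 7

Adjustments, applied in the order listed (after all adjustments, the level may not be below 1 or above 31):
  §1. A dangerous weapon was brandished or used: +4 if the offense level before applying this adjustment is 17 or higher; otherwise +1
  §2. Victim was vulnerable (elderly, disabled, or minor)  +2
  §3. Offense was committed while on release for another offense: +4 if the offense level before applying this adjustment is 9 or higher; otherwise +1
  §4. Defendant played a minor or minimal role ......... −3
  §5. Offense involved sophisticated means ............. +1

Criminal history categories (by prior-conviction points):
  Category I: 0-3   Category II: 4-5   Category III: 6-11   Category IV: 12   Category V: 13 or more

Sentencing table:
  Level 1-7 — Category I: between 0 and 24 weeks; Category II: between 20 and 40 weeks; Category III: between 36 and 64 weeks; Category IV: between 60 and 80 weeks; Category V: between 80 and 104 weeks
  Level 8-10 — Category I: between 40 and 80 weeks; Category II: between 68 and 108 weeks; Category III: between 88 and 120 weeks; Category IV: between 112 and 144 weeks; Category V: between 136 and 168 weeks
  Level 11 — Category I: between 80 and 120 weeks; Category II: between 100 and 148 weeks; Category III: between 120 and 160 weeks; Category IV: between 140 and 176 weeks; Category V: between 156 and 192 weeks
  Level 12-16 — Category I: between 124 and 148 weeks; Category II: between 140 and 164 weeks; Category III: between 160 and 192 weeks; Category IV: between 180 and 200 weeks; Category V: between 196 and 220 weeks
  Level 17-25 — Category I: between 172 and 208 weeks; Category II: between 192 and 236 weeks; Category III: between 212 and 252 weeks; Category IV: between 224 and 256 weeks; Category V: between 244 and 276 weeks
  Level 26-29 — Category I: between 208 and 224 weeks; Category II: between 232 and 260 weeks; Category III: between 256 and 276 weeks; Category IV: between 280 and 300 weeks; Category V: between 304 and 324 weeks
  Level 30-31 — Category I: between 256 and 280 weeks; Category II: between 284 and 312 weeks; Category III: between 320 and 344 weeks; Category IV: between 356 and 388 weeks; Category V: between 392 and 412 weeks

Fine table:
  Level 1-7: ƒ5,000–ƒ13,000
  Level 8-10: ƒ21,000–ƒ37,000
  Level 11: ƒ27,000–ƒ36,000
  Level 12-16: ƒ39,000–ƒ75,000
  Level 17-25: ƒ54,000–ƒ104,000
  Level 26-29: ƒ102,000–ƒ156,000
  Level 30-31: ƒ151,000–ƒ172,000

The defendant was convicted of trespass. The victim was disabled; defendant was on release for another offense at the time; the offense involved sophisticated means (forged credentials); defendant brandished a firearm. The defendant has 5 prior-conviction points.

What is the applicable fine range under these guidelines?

Base offense level for trespass: 7.
§1 applies (level before this adjustment is 7 < 17, so +1): 7 + 1 = 8.
§2 applies: 8 + 2 = 10.
§3 applies (level before this adjustment is 10 ≥ 9, so +4): 10 + 4 = 14.
§5 applies: 14 + 1 = 15.
Final offense level: 15.
Level 15 falls in the 12-16 band.
Fine table: Level 12-16 → ƒ39,000–ƒ75,000.

ƒ39,000–ƒ75,000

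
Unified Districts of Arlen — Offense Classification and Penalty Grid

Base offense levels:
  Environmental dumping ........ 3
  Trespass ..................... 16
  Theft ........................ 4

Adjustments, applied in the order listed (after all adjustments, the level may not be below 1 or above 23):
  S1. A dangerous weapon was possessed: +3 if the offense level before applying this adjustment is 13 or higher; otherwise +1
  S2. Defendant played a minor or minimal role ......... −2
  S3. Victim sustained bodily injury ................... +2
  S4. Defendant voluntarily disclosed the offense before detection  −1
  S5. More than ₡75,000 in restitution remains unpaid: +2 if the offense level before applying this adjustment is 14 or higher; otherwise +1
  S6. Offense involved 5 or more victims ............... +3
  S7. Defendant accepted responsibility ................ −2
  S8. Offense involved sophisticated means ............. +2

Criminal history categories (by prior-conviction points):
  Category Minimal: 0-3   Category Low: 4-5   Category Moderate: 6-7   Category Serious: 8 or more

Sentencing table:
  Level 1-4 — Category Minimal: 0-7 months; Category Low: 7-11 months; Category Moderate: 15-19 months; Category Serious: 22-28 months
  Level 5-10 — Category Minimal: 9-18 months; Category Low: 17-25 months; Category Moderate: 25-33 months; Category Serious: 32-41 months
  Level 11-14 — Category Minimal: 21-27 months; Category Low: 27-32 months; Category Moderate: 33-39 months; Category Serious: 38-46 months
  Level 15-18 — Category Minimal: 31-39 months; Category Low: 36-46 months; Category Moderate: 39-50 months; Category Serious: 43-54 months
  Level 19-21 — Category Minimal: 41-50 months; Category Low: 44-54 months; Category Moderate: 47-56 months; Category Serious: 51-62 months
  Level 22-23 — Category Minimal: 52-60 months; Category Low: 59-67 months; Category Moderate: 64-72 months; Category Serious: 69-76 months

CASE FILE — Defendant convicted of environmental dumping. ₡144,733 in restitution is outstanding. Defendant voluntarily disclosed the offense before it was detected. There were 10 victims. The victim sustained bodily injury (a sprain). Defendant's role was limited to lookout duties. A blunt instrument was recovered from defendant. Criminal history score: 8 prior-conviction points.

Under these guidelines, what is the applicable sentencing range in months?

32-41 months

Base offense level for environmental dumping: 3.
S1 applies (level before this adjustment is 3 < 13, so +1): 3 + 1 = 4.
S2 applies: 4 − 2 = 2.
S3 applies: 2 + 2 = 4.
S4 applies: 4 − 1 = 3.
S5 applies (level before this adjustment is 3 < 14, so +1): 3 + 1 = 4.
S6 applies: 4 + 3 = 7.
Final offense level: 7.
Criminal history: 8 prior points → Category Serious (8+).
Level 7 falls in the 5-10 band.
Grid: Level 5-10 × Category Serious = 32-41 months.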